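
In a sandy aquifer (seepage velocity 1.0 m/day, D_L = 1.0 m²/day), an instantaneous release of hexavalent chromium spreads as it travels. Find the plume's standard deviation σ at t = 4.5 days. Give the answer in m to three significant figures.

3.00 m

Dispersive spreading gives a Gaussian with σ² = 2Dt; advection only shifts the center.
σ = √(2 × 1.0 × 4.5) = 3.00 m.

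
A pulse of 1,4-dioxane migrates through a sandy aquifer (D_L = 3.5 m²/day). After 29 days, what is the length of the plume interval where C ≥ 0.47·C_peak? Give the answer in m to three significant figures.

The plume is Gaussian with σ = √(2Dt) = √(2 × 3.5 × 29) = 14.25 m.
C/C_peak = exp(−Δx²/(2σ²)) = 0.47 ⇒ Δx = σ·√(−2 ln 0.47) = 14.25 × 1.229 = 17.51 m.
Width = 2Δx = 35.0 m.

35.0 m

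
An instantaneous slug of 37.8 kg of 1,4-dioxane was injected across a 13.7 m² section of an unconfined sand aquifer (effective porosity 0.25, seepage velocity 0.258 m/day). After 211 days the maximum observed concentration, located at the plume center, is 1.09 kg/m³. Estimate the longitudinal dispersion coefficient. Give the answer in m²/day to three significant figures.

0.0387 m²/day

At the plume center C_max = M/(n_e·A·√(4πDt)), so D = M²/(4πt·(n_e·A·C_max)²).
n_e·A·C_max = 0.25 × 13.7 × 1.09 = 3.733 kg/m.
D = 37.8²/(4π × 211 × 3.733²) = 0.0387 m²/day.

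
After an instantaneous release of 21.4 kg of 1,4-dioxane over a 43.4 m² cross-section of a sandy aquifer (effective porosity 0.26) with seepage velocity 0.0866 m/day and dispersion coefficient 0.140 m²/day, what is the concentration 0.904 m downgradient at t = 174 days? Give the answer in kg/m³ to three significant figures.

0.0138 kg/m³

For an instantaneous plane source, C(x,t) = M/(n_e·A·√(4πDt)) · exp(−(x−vt)²/(4Dt)), with n_e·A the pore (flow) area.
Plume center vt = 0.0866 × 174 = 15.0684 m, so the well at 0.904 m is 14.1644 m upgradient of the peak.
√(4πDt) = 17.50 m, giving peak height M/(n_e·A·√(4πDt)) = 21.4/(0.26 × 43.4 × 17.50) = 0.1084 kg/m³.
(x−vt)²/(4Dt) = (-14.1644)²/(4 × 0.140 × 174) = 2.059; exp(−2.059) = 0.1276.
C = 0.1084 × 0.1276 = 0.0138 kg/m³.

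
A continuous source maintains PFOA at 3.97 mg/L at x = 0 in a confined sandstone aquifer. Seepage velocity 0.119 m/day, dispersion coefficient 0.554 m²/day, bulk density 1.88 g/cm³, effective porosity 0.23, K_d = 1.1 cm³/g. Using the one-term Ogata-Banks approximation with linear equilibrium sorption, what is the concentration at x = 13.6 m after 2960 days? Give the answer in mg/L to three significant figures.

Retardation factor R = 1 + ρ_b·K_d/n = 1 + 1.88 × 1.1/0.23 = 9.991.
Sorption retards both mechanisms: v_R = v/R = 0.01191 m/day, D_R = D/R = 0.05545 m²/day.
v_R·t = 0.01191 × 2960 = 35.2536 m; 2√(D_R t) = 25.62 m; argument = (13.6 − 35.2536)/25.62 = -0.8452.
C = C₀ × ½·erfc(-0.8452) = 3.97 × 0.8840 = 3.51 mg/L.

3.51 mg/L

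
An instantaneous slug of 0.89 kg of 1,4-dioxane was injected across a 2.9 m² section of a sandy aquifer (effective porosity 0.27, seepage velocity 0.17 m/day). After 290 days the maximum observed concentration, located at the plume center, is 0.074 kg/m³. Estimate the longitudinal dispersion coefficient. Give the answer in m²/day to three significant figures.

At the plume center C_max = M/(n_e·A·√(4πDt)), so D = M²/(4πt·(n_e·A·C_max)²).
n_e·A·C_max = 0.27 × 2.9 × 0.074 = 0.05794 kg/m.
D = 0.89²/(4π × 290 × 0.05794²) = 0.0647 m²/day.

0.0647 m²/day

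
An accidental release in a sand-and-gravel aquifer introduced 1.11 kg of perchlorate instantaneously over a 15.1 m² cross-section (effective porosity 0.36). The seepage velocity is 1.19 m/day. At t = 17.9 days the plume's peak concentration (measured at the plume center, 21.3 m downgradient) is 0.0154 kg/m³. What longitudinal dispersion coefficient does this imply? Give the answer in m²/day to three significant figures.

0.782 m²/day

At the plume center C_max = M/(n_e·A·√(4πDt)), so D = M²/(4πt·(n_e·A·C_max)²).
n_e·A·C_max = 0.36 × 15.1 × 0.0154 = 0.08371 kg/m.
D = 1.11²/(4π × 17.9 × 0.08371²) = 0.782 m²/day.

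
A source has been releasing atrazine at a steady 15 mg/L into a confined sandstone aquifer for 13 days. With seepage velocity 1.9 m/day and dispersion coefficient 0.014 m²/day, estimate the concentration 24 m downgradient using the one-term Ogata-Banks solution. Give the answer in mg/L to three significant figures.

For a continuous step input, C/C₀ ≈ ½·erfc((x−vt)/(2√(Dt))).
vt = 1.9 × 13 = 24.7 m and 2√(Dt) = 2√(0.014 × 13) = 0.8532 m.
Argument (x−vt)/(2√(Dt)) = (24 − 24.7)/0.8532 = -0.8204; ½·erfc(-0.8204) = 0.8770.
C = 15 × 0.8770 = 13.2 mg/L.

13.2 mg/L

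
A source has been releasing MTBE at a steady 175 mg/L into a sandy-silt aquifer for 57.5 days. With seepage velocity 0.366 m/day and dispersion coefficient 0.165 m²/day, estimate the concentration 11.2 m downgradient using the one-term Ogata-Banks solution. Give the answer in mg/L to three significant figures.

173 mg/L

For a continuous step input, C/C₀ ≈ ½·erfc((x−vt)/(2√(Dt))).
vt = 0.366 × 57.5 = 21.045 m and 2√(Dt) = 2√(0.165 × 57.5) = 6.160 m.
Argument (x−vt)/(2√(Dt)) = (11.2 − 21.045)/6.160 = -1.598; ½·erfc(-1.598) = 0.9881.
C = 175 × 0.9881 = 173 mg/L.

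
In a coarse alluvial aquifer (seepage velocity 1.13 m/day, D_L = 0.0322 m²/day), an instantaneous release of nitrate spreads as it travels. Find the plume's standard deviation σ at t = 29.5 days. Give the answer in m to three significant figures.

Dispersive spreading gives a Gaussian with σ² = 2Dt; advection only shifts the center.
σ = √(2 × 0.0322 × 29.5) = 1.38 m.

1.38 m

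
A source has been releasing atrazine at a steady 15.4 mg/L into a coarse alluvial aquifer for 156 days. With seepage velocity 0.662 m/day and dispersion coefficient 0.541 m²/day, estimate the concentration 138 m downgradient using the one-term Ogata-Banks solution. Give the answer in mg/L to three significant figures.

For a continuous step input, C/C₀ ≈ ½·erfc((x−vt)/(2√(Dt))).
vt = 0.662 × 156 = 103.272 m and 2√(Dt) = 2√(0.541 × 156) = 18.37 m.
Argument (x−vt)/(2√(Dt)) = (138 − 103.272)/18.37 = 1.890; ½·erfc(1.890) = 0.003760.
C = 15.4 × 0.003760 = 0.0579 mg/L.

0.0579 mg/L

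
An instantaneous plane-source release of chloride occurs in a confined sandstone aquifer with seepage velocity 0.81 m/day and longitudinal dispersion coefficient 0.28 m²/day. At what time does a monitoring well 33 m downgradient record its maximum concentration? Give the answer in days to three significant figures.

40.3 days

For the 1D instantaneous-source solution, setting ∂C/∂t = 0 at fixed x gives v²t² + 2Dt − x² = 0, so t = (√(D² + v²x²) − D)/v².
√(D² + v²x²) = √(0.28² + 0.81² × 33²) = 26.73; v² = 0.6561.
t = (26.73 − 0.28)/0.6561 = 40.3 days (vs. the pure-advection estimate x/v = 40.7 d).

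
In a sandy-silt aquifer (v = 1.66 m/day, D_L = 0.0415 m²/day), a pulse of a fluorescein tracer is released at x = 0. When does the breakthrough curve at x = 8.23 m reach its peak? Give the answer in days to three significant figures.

4.94 days

For the 1D instantaneous-source solution, setting ∂C/∂t = 0 at fixed x gives v²t² + 2Dt − x² = 0, so t = (√(D² + v²x²) − D)/v².
√(D² + v²x²) = √(0.0415² + 1.66² × 8.23²) = 13.66; v² = 2.7556.
t = (13.66 − 0.0415)/2.7556 = 4.94 days (vs. the pure-advection estimate x/v = 4.96 d).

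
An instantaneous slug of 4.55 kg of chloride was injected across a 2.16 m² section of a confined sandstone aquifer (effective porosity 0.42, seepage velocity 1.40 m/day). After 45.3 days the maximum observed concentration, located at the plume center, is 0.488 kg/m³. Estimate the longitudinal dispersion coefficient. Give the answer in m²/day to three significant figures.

0.186 m²/day

At the plume center C_max = M/(n_e·A·√(4πDt)), so D = M²/(4πt·(n_e·A·C_max)²).
n_e·A·C_max = 0.42 × 2.16 × 0.488 = 0.4427 kg/m.
D = 4.55²/(4π × 45.3 × 0.4427²) = 0.186 m²/day.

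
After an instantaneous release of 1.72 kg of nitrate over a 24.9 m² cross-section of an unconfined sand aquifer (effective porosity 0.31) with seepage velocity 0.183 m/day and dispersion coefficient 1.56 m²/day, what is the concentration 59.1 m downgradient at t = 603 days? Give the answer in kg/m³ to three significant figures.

For an instantaneous plane source, C(x,t) = M/(n_e·A·√(4πDt)) · exp(−(x−vt)²/(4Dt)), with n_e·A the pore (flow) area.
Plume center vt = 0.183 × 603 = 110.349 m, so the well at 59.1 m is 51.249 m upgradient of the peak.
√(4πDt) = 108.7 m, giving peak height M/(n_e·A·√(4πDt)) = 1.72/(0.31 × 24.9 × 108.7) = 0.002050 kg/m³.
(x−vt)²/(4Dt) = (-51.249)²/(4 × 1.56 × 603) = 0.6980; exp(−0.6980) = 0.4976.
C = 0.002050 × 0.4976 = 0.00102 kg/m³.

0.00102 kg/m³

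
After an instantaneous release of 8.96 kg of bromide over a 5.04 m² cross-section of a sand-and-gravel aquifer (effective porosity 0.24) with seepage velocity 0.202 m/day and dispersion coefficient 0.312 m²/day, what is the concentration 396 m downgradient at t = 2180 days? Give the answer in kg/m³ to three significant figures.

For an instantaneous plane source, C(x,t) = M/(n_e·A·√(4πDt)) · exp(−(x−vt)²/(4Dt)), with n_e·A the pore (flow) area.
Plume center vt = 0.202 × 2180 = 440.36 m, so the well at 396 m is 44.36 m upgradient of the peak.
√(4πDt) = 92.45 m, giving peak height M/(n_e·A·√(4πDt)) = 8.96/(0.24 × 5.04 × 92.45) = 0.08012 kg/m³.
(x−vt)²/(4Dt) = (-44.36)²/(4 × 0.312 × 2180) = 0.7233; exp(−0.7233) = 0.4851.
C = 0.08012 × 0.4851 = 0.0389 kg/m³.

0.0389 kg/m³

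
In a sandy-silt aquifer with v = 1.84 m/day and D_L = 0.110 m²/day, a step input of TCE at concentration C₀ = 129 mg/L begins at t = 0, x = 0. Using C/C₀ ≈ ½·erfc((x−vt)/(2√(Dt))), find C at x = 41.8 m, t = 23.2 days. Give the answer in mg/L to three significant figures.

For a continuous step input, C/C₀ ≈ ½·erfc((x−vt)/(2√(Dt))).
vt = 1.84 × 23.2 = 42.688 m and 2√(Dt) = 2√(0.110 × 23.2) = 3.195 m.
Argument (x−vt)/(2√(Dt)) = (41.8 − 42.688)/3.195 = -0.2779; ½·erfc(-0.2779) = 0.6528.
C = 129 × 0.6528 = 84.2 mg/L.

84.2 mg/L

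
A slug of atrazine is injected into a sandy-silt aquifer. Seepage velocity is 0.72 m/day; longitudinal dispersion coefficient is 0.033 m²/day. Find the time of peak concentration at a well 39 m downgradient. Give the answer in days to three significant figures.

For the 1D instantaneous-source solution, setting ∂C/∂t = 0 at fixed x gives v²t² + 2Dt − x² = 0, so t = (√(D² + v²x²) − D)/v².
√(D² + v²x²) = √(0.033² + 0.72² × 39²) = 28.08; v² = 0.5184.
t = (28.08 − 0.033)/0.5184 = 54.1 days (vs. the pure-advection estimate x/v = 54.2 d).

54.1 days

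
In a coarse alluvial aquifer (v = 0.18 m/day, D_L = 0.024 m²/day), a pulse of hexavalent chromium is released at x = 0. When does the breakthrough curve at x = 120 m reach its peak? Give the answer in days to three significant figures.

666 days

For the 1D instantaneous-source solution, setting ∂C/∂t = 0 at fixed x gives v²t² + 2Dt − x² = 0, so t = (√(D² + v²x²) − D)/v².
√(D² + v²x²) = √(0.024² + 0.18² × 120²) = 21.60; v² = 0.0324.
t = (21.60 − 0.024)/0.0324 = 666 days (vs. the pure-advection estimate x/v = 667 d).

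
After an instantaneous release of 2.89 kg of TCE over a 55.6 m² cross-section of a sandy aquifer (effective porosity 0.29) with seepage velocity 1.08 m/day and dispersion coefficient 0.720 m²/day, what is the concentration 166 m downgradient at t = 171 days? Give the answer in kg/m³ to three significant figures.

0.00224 kg/m³

For an instantaneous plane source, C(x,t) = M/(n_e·A·√(4πDt)) · exp(−(x−vt)²/(4Dt)), with n_e·A the pore (flow) area.
Plume center vt = 1.08 × 171 = 184.68 m, so the well at 166 m is 18.68 m upgradient of the peak.
√(4πDt) = 39.33 m, giving peak height M/(n_e·A·√(4πDt)) = 2.89/(0.29 × 55.6 × 39.33) = 0.004557 kg/m³.
(x−vt)²/(4Dt) = (-18.68)²/(4 × 0.720 × 171) = 0.7085; exp(−0.7085) = 0.4924.
C = 0.004557 × 0.4924 = 0.00224 kg/m³.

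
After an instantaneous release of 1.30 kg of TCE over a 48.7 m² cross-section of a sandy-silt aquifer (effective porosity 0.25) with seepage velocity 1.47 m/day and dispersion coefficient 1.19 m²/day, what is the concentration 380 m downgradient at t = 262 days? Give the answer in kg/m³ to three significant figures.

0.00167 kg/m³

For an instantaneous plane source, C(x,t) = M/(n_e·A·√(4πDt)) · exp(−(x−vt)²/(4Dt)), with n_e·A the pore (flow) area.
Plume center vt = 1.47 × 262 = 385.14 m, so the well at 380 m is 5.14 m upgradient of the peak.
√(4πDt) = 62.59 m, giving peak height M/(n_e·A·√(4πDt)) = 1.30/(0.25 × 48.7 × 62.59) = 0.001706 kg/m³.
(x−vt)²/(4Dt) = (-5.14)²/(4 × 1.19 × 262) = 0.02118; exp(−0.02118) = 0.9790.
C = 0.001706 × 0.9790 = 0.00167 kg/m³.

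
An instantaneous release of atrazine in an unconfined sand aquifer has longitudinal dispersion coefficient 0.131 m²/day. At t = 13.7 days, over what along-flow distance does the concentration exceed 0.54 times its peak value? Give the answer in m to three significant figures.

4.21 m

The plume is Gaussian with σ = √(2Dt) = √(2 × 0.131 × 13.7) = 1.895 m.
C/C_peak = exp(−Δx²/(2σ²)) = 0.54 ⇒ Δx = σ·√(−2 ln 0.54) = 1.895 × 1.110 = 2.103 m.
Width = 2Δx = 4.21 m.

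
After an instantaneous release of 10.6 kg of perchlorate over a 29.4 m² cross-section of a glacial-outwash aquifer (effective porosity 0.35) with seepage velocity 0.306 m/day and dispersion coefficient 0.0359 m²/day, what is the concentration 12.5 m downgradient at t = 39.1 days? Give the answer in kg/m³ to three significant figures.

For an instantaneous plane source, C(x,t) = M/(n_e·A·√(4πDt)) · exp(−(x−vt)²/(4Dt)), with n_e·A the pore (flow) area.
Plume center vt = 0.306 × 39.1 = 11.9646 m, so the well at 12.5 m is 0.5354 m downgradient of the peak.
√(4πDt) = 4.200 m, giving peak height M/(n_e·A·√(4πDt)) = 10.6/(0.35 × 29.4 × 4.200) = 0.2453 kg/m³.
(x−vt)²/(4Dt) = (0.5354)²/(4 × 0.0359 × 39.1) = 0.05105; exp(−0.05105) = 0.9502.
C = 0.2453 × 0.9502 = 0.233 kg/m³.

0.233 kg/m³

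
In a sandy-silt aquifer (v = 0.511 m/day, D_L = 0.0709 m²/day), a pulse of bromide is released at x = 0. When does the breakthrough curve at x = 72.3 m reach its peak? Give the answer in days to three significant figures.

141 days

For the 1D instantaneous-source solution, setting ∂C/∂t = 0 at fixed x gives v²t² + 2Dt − x² = 0, so t = (√(D² + v²x²) − D)/v².
√(D² + v²x²) = √(0.0709² + 0.511² × 72.3²) = 36.95; v² = 0.261121.
t = (36.95 − 0.0709)/0.261121 = 141 days (vs. the pure-advection estimate x/v = 141 d).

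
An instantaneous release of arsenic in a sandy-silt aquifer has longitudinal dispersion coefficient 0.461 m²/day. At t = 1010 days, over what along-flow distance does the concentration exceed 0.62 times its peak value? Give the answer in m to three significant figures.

59.7 m

The plume is Gaussian with σ = √(2Dt) = √(2 × 0.461 × 1010) = 30.52 m.
C/C_peak = exp(−Δx²/(2σ²)) = 0.62 ⇒ Δx = σ·√(−2 ln 0.62) = 30.52 × 0.9778 = 29.84 m.
Width = 2Δx = 59.7 m.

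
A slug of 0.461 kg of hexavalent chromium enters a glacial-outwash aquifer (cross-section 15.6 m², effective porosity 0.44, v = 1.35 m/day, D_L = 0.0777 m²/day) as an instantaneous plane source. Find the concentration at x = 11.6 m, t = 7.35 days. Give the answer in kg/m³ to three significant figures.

0.00731 kg/m³

For an instantaneous plane source, C(x,t) = M/(n_e·A·√(4πDt)) · exp(−(x−vt)²/(4Dt)), with n_e·A the pore (flow) area.
Plume center vt = 1.35 × 7.35 = 9.9225 m, so the well at 11.6 m is 1.6775 m downgradient of the peak.
√(4πDt) = 2.679 m, giving peak height M/(n_e·A·√(4πDt)) = 0.461/(0.44 × 15.6 × 2.679) = 0.02507 kg/m³.
(x−vt)²/(4Dt) = (1.6775)²/(4 × 0.0777 × 7.35) = 1.232; exp(−1.232) = 0.2917.
C = 0.02507 × 0.2917 = 0.00731 kg/m³.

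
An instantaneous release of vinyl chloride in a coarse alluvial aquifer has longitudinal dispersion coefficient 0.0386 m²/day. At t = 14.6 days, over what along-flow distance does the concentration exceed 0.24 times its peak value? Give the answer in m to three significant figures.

3.59 m

The plume is Gaussian with σ = √(2Dt) = √(2 × 0.0386 × 14.6) = 1.062 m.
C/C_peak = exp(−Δx²/(2σ²)) = 0.24 ⇒ Δx = σ·√(−2 ln 0.24) = 1.062 × 1.689 = 1.794 m.
Width = 2Δx = 3.59 m.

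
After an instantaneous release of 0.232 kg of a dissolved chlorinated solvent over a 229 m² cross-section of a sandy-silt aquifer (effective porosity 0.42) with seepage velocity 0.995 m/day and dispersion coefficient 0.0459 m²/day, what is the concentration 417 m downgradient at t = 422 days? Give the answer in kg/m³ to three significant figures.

For an instantaneous plane source, C(x,t) = M/(n_e·A·√(4πDt)) · exp(−(x−vt)²/(4Dt)), with n_e·A the pore (flow) area.
Plume center vt = 0.995 × 422 = 419.89 m, so the well at 417 m is 2.89 m upgradient of the peak.
√(4πDt) = 15.60 m, giving peak height M/(n_e·A·√(4πDt)) = 0.232/(0.42 × 229 × 15.60) = 0.0001546 kg/m³.
(x−vt)²/(4Dt) = (-2.89)²/(4 × 0.0459 × 422) = 0.1078; exp(−0.1078) = 0.8978.
C = 0.0001546 × 0.8978 = 0.000139 kg/m³.

0.000139 kg/m³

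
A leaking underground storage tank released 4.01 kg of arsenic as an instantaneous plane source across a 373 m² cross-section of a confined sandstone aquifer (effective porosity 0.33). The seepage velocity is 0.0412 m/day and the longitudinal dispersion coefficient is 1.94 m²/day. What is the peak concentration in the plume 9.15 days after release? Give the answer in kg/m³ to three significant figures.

The peak of an instantaneous 1D plume sits at x = vt; there the Gaussian factor is 1 and C_max = M/(n_e·A·√(4πDt)), where n_e·A is the pore area the mass is dissolved in.
√(4πDt) = √(4π × 1.94 × 9.15) = 14.94 m, so C_max = 4.01/(0.33 × 373 × 14.94) = 0.00218 kg/m³.

0.00218 kg/m³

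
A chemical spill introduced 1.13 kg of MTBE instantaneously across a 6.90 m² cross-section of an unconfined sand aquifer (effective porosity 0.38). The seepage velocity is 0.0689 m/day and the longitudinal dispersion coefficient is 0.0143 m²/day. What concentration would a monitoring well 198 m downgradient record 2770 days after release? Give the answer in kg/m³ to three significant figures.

For an instantaneous plane source, C(x,t) = M/(n_e·A·√(4πDt)) · exp(−(x−vt)²/(4Dt)), with n_e·A the pore (flow) area.
Plume center vt = 0.0689 × 2770 = 190.853 m, so the well at 198 m is 7.147 m downgradient of the peak.
√(4πDt) = 22.31 m, giving peak height M/(n_e·A·√(4πDt)) = 1.13/(0.38 × 6.90 × 22.31) = 0.01932 kg/m³.
(x−vt)²/(4Dt) = (7.147)²/(4 × 0.0143 × 2770) = 0.3224; exp(−0.3224) = 0.7244.
C = 0.01932 × 0.7244 = 0.0140 kg/m³.

0.0140 kg/m³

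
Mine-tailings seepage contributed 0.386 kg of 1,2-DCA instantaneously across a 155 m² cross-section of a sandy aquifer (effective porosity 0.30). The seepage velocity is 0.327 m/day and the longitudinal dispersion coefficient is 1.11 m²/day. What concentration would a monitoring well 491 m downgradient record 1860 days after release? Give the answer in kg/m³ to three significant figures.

For an instantaneous plane source, C(x,t) = M/(n_e·A·√(4πDt)) · exp(−(x−vt)²/(4Dt)), with n_e·A the pore (flow) area.
Plume center vt = 0.327 × 1860 = 608.22 m, so the well at 491 m is 117.22 m upgradient of the peak.
√(4πDt) = 161.1 m, giving peak height M/(n_e·A·√(4πDt)) = 0.386/(0.30 × 155 × 161.1) = 5.153e-05 kg/m³.
(x−vt)²/(4Dt) = (-117.22)²/(4 × 1.11 × 1860) = 1.664; exp(−1.664) = 0.1894.
C = 5.153e-05 × 0.1894 = 9.76e-06 kg/m³.

9.76e-06 kg/m³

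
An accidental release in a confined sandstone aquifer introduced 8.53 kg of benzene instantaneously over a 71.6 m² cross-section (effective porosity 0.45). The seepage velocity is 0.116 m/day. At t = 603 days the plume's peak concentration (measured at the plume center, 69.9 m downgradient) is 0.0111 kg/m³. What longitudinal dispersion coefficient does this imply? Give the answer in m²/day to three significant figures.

0.0751 m²/day

At the plume center C_max = M/(n_e·A·√(4πDt)), so D = M²/(4πt·(n_e·A·C_max)²).
n_e·A·C_max = 0.45 × 71.6 × 0.0111 = 0.3576 kg/m.
D = 8.53²/(4π × 603 × 0.3576²) = 0.0751 m²/day.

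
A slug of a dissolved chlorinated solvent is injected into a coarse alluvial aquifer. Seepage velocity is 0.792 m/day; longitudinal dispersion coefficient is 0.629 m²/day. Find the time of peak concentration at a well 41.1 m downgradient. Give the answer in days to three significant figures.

50.9 days

For the 1D instantaneous-source solution, setting ∂C/∂t = 0 at fixed x gives v²t² + 2Dt − x² = 0, so t = (√(D² + v²x²) − D)/v².
√(D² + v²x²) = √(0.629² + 0.792² × 41.1²) = 32.56; v² = 0.627264.
t = (32.56 − 0.629)/0.627264 = 50.9 days (vs. the pure-advection estimate x/v = 51.9 d).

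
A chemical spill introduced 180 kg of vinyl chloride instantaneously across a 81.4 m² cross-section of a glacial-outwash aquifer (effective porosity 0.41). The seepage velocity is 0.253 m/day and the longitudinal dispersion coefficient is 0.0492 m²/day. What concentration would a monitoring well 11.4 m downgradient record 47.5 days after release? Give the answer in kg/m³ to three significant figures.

For an instantaneous plane source, C(x,t) = M/(n_e·A·√(4πDt)) · exp(−(x−vt)²/(4Dt)), with n_e·A the pore (flow) area.
Plume center vt = 0.253 × 47.5 = 12.0175 m, so the well at 11.4 m is 0.6175 m upgradient of the peak.
√(4πDt) = 5.419 m, giving peak height M/(n_e·A·√(4πDt)) = 180/(0.41 × 81.4 × 5.419) = 0.9953 kg/m³.
(x−vt)²/(4Dt) = (-0.6175)²/(4 × 0.0492 × 47.5) = 0.04079; exp(−0.04079) = 0.9600.
C = 0.9953 × 0.9600 = 0.955 kg/m³.

0.955 kg/m³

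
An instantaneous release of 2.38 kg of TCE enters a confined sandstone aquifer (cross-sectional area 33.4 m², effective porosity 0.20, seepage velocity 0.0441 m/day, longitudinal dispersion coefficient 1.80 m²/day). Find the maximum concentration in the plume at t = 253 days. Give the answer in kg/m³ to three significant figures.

0.00471 kg/m³

The peak of an instantaneous 1D plume sits at x = vt; there the Gaussian factor is 1 and C_max = M/(n_e·A·√(4πDt)), where n_e·A is the pore area the mass is dissolved in.
√(4πDt) = √(4π × 1.80 × 253) = 75.65 m, so C_max = 2.38/(0.20 × 33.4 × 75.65) = 0.00471 kg/m³.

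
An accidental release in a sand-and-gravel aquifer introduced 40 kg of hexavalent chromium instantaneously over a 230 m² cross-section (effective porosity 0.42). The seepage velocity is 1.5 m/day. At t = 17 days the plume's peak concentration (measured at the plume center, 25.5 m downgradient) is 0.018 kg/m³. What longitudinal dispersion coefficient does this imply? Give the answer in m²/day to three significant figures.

2.48 m²/day

At the plume center C_max = M/(n_e·A·√(4πDt)), so D = M²/(4πt·(n_e·A·C_max)²).
n_e·A·C_max = 0.42 × 230 × 0.018 = 1.739 kg/m.
D = 40²/(4π × 17 × 1.739²) = 2.48 m²/day.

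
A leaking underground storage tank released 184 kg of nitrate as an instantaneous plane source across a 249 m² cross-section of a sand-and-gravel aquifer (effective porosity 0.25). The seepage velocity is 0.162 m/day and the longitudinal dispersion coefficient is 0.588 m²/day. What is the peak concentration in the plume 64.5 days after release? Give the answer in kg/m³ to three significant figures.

The peak of an instantaneous 1D plume sits at x = vt; there the Gaussian factor is 1 and C_max = M/(n_e·A·√(4πDt)), where n_e·A is the pore area the mass is dissolved in.
√(4πDt) = √(4π × 0.588 × 64.5) = 21.83 m, so C_max = 184/(0.25 × 249 × 21.83) = 0.135 kg/m³.

0.135 kg/m³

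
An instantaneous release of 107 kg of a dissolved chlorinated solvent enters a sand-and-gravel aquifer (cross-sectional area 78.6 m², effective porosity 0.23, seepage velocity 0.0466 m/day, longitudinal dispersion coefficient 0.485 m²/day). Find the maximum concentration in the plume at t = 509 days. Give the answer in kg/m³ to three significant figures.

0.106 kg/m³

The peak of an instantaneous 1D plume sits at x = vt; there the Gaussian factor is 1 and C_max = M/(n_e·A·√(4πDt)), where n_e·A is the pore area the mass is dissolved in.
√(4πDt) = √(4π × 0.485 × 509) = 55.70 m, so C_max = 107/(0.23 × 78.6 × 55.70) = 0.106 kg/m³.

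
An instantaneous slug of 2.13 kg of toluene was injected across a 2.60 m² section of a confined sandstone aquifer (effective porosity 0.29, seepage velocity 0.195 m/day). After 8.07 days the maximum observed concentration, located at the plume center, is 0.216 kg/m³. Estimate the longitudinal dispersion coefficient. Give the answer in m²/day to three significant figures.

At the plume center C_max = M/(n_e·A·√(4πDt)), so D = M²/(4πt·(n_e·A·C_max)²).
n_e·A·C_max = 0.29 × 2.60 × 0.216 = 0.1629 kg/m.
D = 2.13²/(4π × 8.07 × 0.1629²) = 1.69 m²/day.

1.69 m²/day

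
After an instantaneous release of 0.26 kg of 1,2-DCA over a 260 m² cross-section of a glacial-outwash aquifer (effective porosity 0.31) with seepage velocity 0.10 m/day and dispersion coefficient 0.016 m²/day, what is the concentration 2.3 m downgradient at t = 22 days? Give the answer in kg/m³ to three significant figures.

For an instantaneous plane source, C(x,t) = M/(n_e·A·√(4πDt)) · exp(−(x−vt)²/(4Dt)), with n_e·A the pore (flow) area.
Plume center vt = 0.10 × 22 = 2.2 m, so the well at 2.3 m is 0.1 m downgradient of the peak.
√(4πDt) = 2.103 m, giving peak height M/(n_e·A·√(4πDt)) = 0.26/(0.31 × 260 × 2.103) = 0.001534 kg/m³.
(x−vt)²/(4Dt) = (0.1)²/(4 × 0.016 × 22) = 0.007102; exp(−0.007102) = 0.9929.
C = 0.001534 × 0.9929 = 0.00152 kg/m³.

0.00152 kg/m³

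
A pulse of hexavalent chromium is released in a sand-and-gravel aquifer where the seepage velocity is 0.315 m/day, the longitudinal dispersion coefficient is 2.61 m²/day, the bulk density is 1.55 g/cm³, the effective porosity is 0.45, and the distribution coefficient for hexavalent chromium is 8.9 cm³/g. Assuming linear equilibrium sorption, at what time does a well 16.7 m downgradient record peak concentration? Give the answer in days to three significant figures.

Retardation factor R = 1 + ρ_b·K_d/n = 1 + 1.55 × 8.9/0.45 = 31.66.
Sorption retards both mechanisms: v_R = v/R = 0.009949 m/day, D_R = D/R = 0.08244 m²/day.
Peak time from v_R²t² + 2D_R t − x² = 0: t = (√(D_R² + v_R²x²) − D_R)/v_R².
√(D_R² + v_R²x²) = √(0.08244² + 0.009949² × 16.7²) = 0.1855; v_R² = 9.898e-05.
t = (0.1855 − 0.08244)/9.898e-05 = 1040 days.

1040 days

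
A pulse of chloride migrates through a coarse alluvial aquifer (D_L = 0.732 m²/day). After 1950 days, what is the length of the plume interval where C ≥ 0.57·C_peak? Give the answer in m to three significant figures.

113 m

The plume is Gaussian with σ = √(2Dt) = √(2 × 0.732 × 1950) = 53.43 m.
C/C_peak = exp(−Δx²/(2σ²)) = 0.57 ⇒ Δx = σ·√(−2 ln 0.57) = 53.43 × 1.060 = 56.64 m.
Width = 2Δx = 113 m.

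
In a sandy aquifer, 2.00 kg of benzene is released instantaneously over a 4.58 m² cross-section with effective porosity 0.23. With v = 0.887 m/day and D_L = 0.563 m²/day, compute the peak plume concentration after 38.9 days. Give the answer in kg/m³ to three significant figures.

0.114 kg/m³

The peak of an instantaneous 1D plume sits at x = vt; there the Gaussian factor is 1 and C_max = M/(n_e·A·√(4πDt)), where n_e·A is the pore area the mass is dissolved in.
√(4πDt) = √(4π × 0.563 × 38.9) = 16.59 m, so C_max = 2.00/(0.23 × 4.58 × 16.59) = 0.114 kg/m³.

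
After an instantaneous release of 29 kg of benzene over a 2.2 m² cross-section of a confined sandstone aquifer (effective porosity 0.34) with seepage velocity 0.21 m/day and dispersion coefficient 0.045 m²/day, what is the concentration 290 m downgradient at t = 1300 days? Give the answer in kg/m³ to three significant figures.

For an instantaneous plane source, C(x,t) = M/(n_e·A·√(4πDt)) · exp(−(x−vt)²/(4Dt)), with n_e·A the pore (flow) area.
Plume center vt = 0.21 × 1300 = 273 m, so the well at 290 m is 17 m downgradient of the peak.
√(4πDt) = 27.11 m, giving peak height M/(n_e·A·√(4πDt)) = 29/(0.34 × 2.2 × 27.11) = 1.430 kg/m³.
(x−vt)²/(4Dt) = (17)²/(4 × 0.045 × 1300) = 1.235; exp(−1.235) = 0.2908.
C = 1.430 × 0.2908 = 0.416 kg/m³.

0.416 kg/m³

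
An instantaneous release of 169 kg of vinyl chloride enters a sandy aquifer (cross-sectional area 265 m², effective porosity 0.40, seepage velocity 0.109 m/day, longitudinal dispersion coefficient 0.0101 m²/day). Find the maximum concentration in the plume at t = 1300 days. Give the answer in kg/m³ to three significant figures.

The peak of an instantaneous 1D plume sits at x = vt; there the Gaussian factor is 1 and C_max = M/(n_e·A·√(4πDt)), where n_e·A is the pore area the mass is dissolved in.
√(4πDt) = √(4π × 0.0101 × 1300) = 12.85 m, so C_max = 169/(0.40 × 265 × 12.85) = 0.124 kg/m³.

0.124 kg/m³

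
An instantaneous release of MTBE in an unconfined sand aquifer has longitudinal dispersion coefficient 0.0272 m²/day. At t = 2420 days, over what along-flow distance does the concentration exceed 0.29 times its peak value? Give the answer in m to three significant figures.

36.1 m

The plume is Gaussian with σ = √(2Dt) = √(2 × 0.0272 × 2420) = 11.47 m.
C/C_peak = exp(−Δx²/(2σ²)) = 0.29 ⇒ Δx = σ·√(−2 ln 0.29) = 11.47 × 1.573 = 18.04 m.
Width = 2Δx = 36.1 m.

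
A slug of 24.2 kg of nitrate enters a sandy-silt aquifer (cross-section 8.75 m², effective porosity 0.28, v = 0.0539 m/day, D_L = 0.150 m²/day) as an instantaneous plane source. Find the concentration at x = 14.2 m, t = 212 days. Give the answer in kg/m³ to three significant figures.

0.465 kg/m³

For an instantaneous plane source, C(x,t) = M/(n_e·A·√(4πDt)) · exp(−(x−vt)²/(4Dt)), with n_e·A the pore (flow) area.
Plume center vt = 0.0539 × 212 = 11.4268 m, so the well at 14.2 m is 2.7732 m downgradient of the peak.
√(4πDt) = 19.99 m, giving peak height M/(n_e·A·√(4πDt)) = 24.2/(0.28 × 8.75 × 19.99) = 0.4941 kg/m³.
(x−vt)²/(4Dt) = (2.7732)²/(4 × 0.150 × 212) = 0.06046; exp(−0.06046) = 0.9413.
C = 0.4941 × 0.9413 = 0.465 kg/m³.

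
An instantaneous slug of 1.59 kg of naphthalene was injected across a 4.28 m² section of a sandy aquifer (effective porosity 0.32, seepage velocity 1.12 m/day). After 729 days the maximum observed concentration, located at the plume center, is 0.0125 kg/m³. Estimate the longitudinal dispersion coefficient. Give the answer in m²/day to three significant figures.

0.942 m²/day

At the plume center C_max = M/(n_e·A·√(4πDt)), so D = M²/(4πt·(n_e·A·C_max)²).
n_e·A·C_max = 0.32 × 4.28 × 0.0125 = 0.01712 kg/m.
D = 1.59²/(4π × 729 × 0.01712²) = 0.942 m²/day.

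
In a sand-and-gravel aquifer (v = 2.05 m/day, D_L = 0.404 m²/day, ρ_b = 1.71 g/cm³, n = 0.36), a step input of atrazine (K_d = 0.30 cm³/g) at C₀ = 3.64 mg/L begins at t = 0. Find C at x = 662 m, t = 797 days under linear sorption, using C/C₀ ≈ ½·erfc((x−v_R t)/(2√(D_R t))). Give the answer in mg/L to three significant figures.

Retardation factor R = 1 + ρ_b·K_d/n = 1 + 1.71 × 0.30/0.36 = 2.425.
Sorption retards both mechanisms: v_R = v/R = 0.8454 m/day, D_R = D/R = 0.1666 m²/day.
v_R·t = 0.8454 × 797 = 673.7838 m; 2√(D_R t) = 23.05 m; argument = (662 − 673.7838)/23.05 = -0.5112.
C = C₀ × ½·erfc(-0.5112) = 3.64 × 0.7651 = 2.78 mg/L.

2.78 mg/L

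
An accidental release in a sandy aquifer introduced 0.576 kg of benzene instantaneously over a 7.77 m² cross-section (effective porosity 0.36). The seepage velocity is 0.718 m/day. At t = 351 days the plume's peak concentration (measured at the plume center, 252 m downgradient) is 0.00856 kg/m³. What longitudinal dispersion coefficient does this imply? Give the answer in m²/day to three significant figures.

0.131 m²/day

At the plume center C_max = M/(n_e·A·√(4πDt)), so D = M²/(4πt·(n_e·A·C_max)²).
n_e·A·C_max = 0.36 × 7.77 × 0.00856 = 0.02394 kg/m.
D = 0.576²/(4π × 351 × 0.02394²) = 0.131 m²/day.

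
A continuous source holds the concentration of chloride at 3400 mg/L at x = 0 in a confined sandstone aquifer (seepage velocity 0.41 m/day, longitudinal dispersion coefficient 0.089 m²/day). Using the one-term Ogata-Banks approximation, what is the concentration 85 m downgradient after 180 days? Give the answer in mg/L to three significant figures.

For a continuous step input, C/C₀ ≈ ½·erfc((x−vt)/(2√(Dt))).
vt = 0.41 × 180 = 73.8 m and 2√(Dt) = 2√(0.089 × 180) = 8.005 m.
Argument (x−vt)/(2√(Dt)) = (85 − 73.8)/8.005 = 1.399; ½·erfc(1.399) = 0.02394.
C = 3400 × 0.02394 = 81.4 mg/L.

81.4 mg/L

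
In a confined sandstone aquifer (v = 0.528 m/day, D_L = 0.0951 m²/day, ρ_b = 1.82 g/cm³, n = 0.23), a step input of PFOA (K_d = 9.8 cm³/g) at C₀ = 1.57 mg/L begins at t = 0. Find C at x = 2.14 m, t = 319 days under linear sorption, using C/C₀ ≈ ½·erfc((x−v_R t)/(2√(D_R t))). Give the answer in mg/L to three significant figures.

0.788 mg/L

Retardation factor R = 1 + ρ_b·K_d/n = 1 + 1.82 × 9.8/0.23 = 78.55.
Sorption retards both mechanisms: v_R = v/R = 0.006722 m/day, D_R = D/R = 0.001211 m²/day.
v_R·t = 0.006722 × 319 = 2.144318 m; 2√(D_R t) = 1.243 m; argument = (2.14 − 2.144318)/1.243 = -0.003474.
C = C₀ × ½·erfc(-0.003474) = 1.57 × 0.5020 = 0.788 mg/L.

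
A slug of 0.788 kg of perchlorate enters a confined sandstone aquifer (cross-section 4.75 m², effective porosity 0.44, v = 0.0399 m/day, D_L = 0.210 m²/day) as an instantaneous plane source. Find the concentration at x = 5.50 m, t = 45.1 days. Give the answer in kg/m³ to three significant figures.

0.0241 kg/m³

For an instantaneous plane source, C(x,t) = M/(n_e·A·√(4πDt)) · exp(−(x−vt)²/(4Dt)), with n_e·A the pore (flow) area.
Plume center vt = 0.0399 × 45.1 = 1.79949 m, so the well at 5.50 m is 3.70051 m downgradient of the peak.
√(4πDt) = 10.91 m, giving peak height M/(n_e·A·√(4πDt)) = 0.788/(0.44 × 4.75 × 10.91) = 0.03456 kg/m³.
(x−vt)²/(4Dt) = (3.70051)²/(4 × 0.210 × 45.1) = 0.3615; exp(−0.3615) = 0.6966.
C = 0.03456 × 0.6966 = 0.0241 kg/m³.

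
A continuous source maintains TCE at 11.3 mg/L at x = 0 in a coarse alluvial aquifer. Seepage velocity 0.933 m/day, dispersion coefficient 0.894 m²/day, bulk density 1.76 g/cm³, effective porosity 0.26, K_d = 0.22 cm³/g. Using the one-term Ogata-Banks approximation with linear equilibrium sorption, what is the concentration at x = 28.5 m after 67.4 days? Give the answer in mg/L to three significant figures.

3.63 mg/L

Retardation factor R = 1 + ρ_b·K_d/n = 1 + 1.76 × 0.22/0.26 = 2.489.
Sorption retards both mechanisms: v_R = v/R = 0.3748 m/day, D_R = D/R = 0.3592 m²/day.
v_R·t = 0.3748 × 67.4 = 25.26152 m; 2√(D_R t) = 9.841 m; argument = (28.5 − 25.26152)/9.841 = 0.3291.
C = C₀ × ½·erfc(0.3291) = 11.3 × 0.3208 = 3.63 mg/L.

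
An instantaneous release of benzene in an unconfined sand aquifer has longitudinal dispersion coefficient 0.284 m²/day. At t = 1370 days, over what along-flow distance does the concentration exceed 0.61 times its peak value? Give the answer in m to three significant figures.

55.5 m

The plume is Gaussian with σ = √(2Dt) = √(2 × 0.284 × 1370) = 27.90 m.
C/C_peak = exp(−Δx²/(2σ²)) = 0.61 ⇒ Δx = σ·√(−2 ln 0.61) = 27.90 × 0.9943 = 27.74 m.
Width = 2Δx = 55.5 m.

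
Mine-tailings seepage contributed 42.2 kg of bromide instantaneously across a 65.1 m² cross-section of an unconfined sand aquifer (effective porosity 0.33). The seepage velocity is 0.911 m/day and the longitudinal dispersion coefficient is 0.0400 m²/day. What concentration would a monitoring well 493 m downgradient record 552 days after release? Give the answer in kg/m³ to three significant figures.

0.0391 kg/m³

For an instantaneous plane source, C(x,t) = M/(n_e·A·√(4πDt)) · exp(−(x−vt)²/(4Dt)), with n_e·A the pore (flow) area.
Plume center vt = 0.911 × 552 = 502.872 m, so the well at 493 m is 9.872 m upgradient of the peak.
√(4πDt) = 16.66 m, giving peak height M/(n_e·A·√(4πDt)) = 42.2/(0.33 × 65.1 × 16.66) = 0.1179 kg/m³.
(x−vt)²/(4Dt) = (-9.872)²/(4 × 0.0400 × 552) = 1.103; exp(−1.103) = 0.3319.
C = 0.1179 × 0.3319 = 0.0391 kg/m³.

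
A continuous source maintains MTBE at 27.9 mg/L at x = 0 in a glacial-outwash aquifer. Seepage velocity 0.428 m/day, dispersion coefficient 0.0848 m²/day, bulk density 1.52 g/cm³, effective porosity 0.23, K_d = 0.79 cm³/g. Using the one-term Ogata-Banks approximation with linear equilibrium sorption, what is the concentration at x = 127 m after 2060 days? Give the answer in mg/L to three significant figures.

Retardation factor R = 1 + ρ_b·K_d/n = 1 + 1.52 × 0.79/0.23 = 6.221.
Sorption retards both mechanisms: v_R = v/R = 0.06880 m/day, D_R = D/R = 0.01363 m²/day.
v_R·t = 0.06880 × 2060 = 141.728 m; 2√(D_R t) = 10.60 m; argument = (127 − 141.728)/10.60 = -1.389.
C = C₀ × ½·erfc(-1.389) = 27.9 × 0.9753 = 27.2 mg/L.

27.2 mg/L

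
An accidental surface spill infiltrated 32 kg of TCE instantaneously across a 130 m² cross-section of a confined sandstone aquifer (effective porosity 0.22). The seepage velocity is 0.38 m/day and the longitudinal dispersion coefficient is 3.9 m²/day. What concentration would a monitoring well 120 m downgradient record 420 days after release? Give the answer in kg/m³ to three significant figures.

For an instantaneous plane source, C(x,t) = M/(n_e·A·√(4πDt)) · exp(−(x−vt)²/(4Dt)), with n_e·A the pore (flow) area.
Plume center vt = 0.38 × 420 = 159.6 m, so the well at 120 m is 39.6 m upgradient of the peak.
√(4πDt) = 143.5 m, giving peak height M/(n_e·A·√(4πDt)) = 32/(0.22 × 130 × 143.5) = 0.007797 kg/m³.
(x−vt)²/(4Dt) = (-39.6)²/(4 × 3.9 × 420) = 0.2393; exp(−0.2393) = 0.7872.
C = 0.007797 × 0.7872 = 0.00614 kg/m³.

0.00614 kg/m³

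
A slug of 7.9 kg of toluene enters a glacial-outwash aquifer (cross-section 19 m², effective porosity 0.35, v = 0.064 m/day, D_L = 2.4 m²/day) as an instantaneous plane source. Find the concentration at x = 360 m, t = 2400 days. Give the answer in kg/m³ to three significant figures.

For an instantaneous plane source, C(x,t) = M/(n_e·A·√(4πDt)) · exp(−(x−vt)²/(4Dt)), with n_e·A the pore (flow) area.
Plume center vt = 0.064 × 2400 = 153.6 m, so the well at 360 m is 206.4 m downgradient of the peak.
√(4πDt) = 269.0 m, giving peak height M/(n_e·A·√(4πDt)) = 7.9/(0.35 × 19 × 269.0) = 0.004416 kg/m³.
(x−vt)²/(4Dt) = (206.4)²/(4 × 2.4 × 2400) = 1.849; exp(−1.849) = 0.1574.
C = 0.004416 × 0.1574 = 0.000695 kg/m³.

0.000695 kg/m³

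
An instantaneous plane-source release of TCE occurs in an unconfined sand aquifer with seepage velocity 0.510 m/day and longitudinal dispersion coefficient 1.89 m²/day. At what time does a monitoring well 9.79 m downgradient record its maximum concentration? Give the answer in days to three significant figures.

For the 1D instantaneous-source solution, setting ∂C/∂t = 0 at fixed x gives v²t² + 2Dt − x² = 0, so t = (√(D² + v²x²) − D)/v².
√(D² + v²x²) = √(1.89² + 0.510² × 9.79²) = 5.339; v² = 0.2601.
t = (5.339 − 1.89)/0.2601 = 13.3 days (vs. the pure-advection estimate x/v = 19.2 d).

13.3 days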